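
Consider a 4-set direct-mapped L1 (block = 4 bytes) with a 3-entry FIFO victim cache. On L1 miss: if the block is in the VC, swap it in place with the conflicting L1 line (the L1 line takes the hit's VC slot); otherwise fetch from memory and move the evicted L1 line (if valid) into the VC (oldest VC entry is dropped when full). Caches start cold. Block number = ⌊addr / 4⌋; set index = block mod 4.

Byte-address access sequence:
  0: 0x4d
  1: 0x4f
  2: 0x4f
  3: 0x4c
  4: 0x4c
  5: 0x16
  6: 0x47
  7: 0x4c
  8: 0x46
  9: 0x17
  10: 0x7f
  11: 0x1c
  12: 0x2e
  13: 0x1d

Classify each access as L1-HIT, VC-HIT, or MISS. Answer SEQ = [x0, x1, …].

#0 0x4d→b19/s3 MISS; vc=[]
#1 0x4f→b19/s3 L1-HIT; vc=[]
#2 0x4f→b19/s3 L1-HIT; vc=[]
#3 0x4c→b19/s3 L1-HIT; vc=[]
#4 0x4c→b19/s3 L1-HIT; vc=[]
#5 0x16→b5/s1 MISS; vc=[]
#6 0x47→b17/s1 MISS; vc=[5]
#7 0x4c→b19/s3 L1-HIT; vc=[5]
#8 0x46→b17/s1 L1-HIT; vc=[5]
#9 0x17→b5/s1 VC-HIT; vc=[17]
#10 0x7f→b31/s3 MISS; vc=[17,19]
#11 0x1c→b7/s3 MISS; vc=[17,19,31]
#12 0x2e→b11/s3 MISS; vc=[19,31,7]
#13 0x1d→b7/s3 VC-HIT; vc=[19,31,11]

SEQ = [MISS, L1-HIT, L1-HIT, L1-HIT, L1-HIT, MISS, MISS, L1-HIT, L1-HIT, VC-HIT, MISS, MISS, MISS, VC-HIT]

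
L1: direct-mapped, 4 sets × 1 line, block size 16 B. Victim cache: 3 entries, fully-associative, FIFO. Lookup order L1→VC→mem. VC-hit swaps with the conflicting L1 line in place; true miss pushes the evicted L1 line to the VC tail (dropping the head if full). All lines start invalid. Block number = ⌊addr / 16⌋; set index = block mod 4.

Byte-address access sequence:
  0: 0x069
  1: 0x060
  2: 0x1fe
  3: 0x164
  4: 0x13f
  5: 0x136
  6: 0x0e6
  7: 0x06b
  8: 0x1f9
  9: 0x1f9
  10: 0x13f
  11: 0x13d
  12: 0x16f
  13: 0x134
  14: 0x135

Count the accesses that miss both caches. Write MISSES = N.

MISSES = 5

#0 0x69→b6/s2 MISS; vc=[]
#1 0x60→b6/s2 L1-HIT; vc=[]
#2 0x1fe→b31/s3 MISS; vc=[]
#3 0x164→b22/s2 MISS; vc=[6]
#4 0x13f→b19/s3 MISS; vc=[6,31]
#5 0x136→b19/s3 L1-HIT; vc=[6,31]
#6 0xe6→b14/s2 MISS; vc=[6,31,22]
#7 0x6b→b6/s2 VC-HIT; vc=[14,31,22]
#8 0x1f9→b31/s3 VC-HIT; vc=[14,19,22]
#9 0x1f9→b31/s3 L1-HIT; vc=[14,19,22]
#10 0x13f→b19/s3 VC-HIT; vc=[14,31,22]
#11 0x13d→b19/s3 L1-HIT; vc=[14,31,22]
#12 0x16f→b22/s2 VC-HIT; vc=[14,31,6]
#13 0x134→b19/s3 L1-HIT; vc=[14,31,6]
#14 0x135→b19/s3 L1-HIT; vc=[14,31,6]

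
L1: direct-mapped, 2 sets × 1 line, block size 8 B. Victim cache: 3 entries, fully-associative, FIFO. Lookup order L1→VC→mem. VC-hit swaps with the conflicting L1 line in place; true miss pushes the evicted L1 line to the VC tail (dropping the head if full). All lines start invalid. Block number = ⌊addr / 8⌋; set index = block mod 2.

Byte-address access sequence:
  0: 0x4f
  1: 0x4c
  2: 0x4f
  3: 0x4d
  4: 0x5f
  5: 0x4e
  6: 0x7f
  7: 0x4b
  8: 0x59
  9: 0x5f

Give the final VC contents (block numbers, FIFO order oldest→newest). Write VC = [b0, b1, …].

VC = [9, 15]

0: 0x4f (blk 9, set 1) → MISS  vc=[]
1: 0x4c (blk 9, set 1) → L1-HIT  vc=[]
2: 0x4f (blk 9, set 1) → L1-HIT  vc=[]
3: 0x4d (blk 9, set 1) → L1-HIT  vc=[]
4: 0x5f (blk 11, set 1) → MISS  vc=[9]
5: 0x4e (blk 9, set 1) → VC-HIT  vc=[11]
6: 0x7f (blk 15, set 1) → MISS  vc=[11, 9]
7: 0x4b (blk 9, set 1) → VC-HIT  vc=[11, 15]
8: 0x59 (blk 11, set 1) → VC-HIT  vc=[9, 15]
9: 0x5f (blk 11, set 1) → L1-HIT  vc=[9, 15]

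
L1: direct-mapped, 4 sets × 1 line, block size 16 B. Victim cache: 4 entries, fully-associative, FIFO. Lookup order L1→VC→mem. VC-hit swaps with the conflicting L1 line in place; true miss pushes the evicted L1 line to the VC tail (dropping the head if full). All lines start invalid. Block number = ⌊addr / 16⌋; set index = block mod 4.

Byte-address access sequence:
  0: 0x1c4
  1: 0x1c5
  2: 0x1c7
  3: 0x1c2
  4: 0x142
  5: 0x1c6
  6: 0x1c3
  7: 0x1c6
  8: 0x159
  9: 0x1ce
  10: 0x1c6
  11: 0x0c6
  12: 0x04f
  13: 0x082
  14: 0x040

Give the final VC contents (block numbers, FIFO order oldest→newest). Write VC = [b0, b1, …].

  [0] addr=0x1c4 blk=28 s=0: MISS | VC []
  [1] addr=0x1c5 blk=28 s=0: L1-HIT | VC []
  [2] addr=0x1c7 blk=28 s=0: L1-HIT | VC []
  [3] addr=0x1c2 blk=28 s=0: L1-HIT | VC []
  [4] addr=0x142 blk=20 s=0: MISS | VC [28]
  [5] addr=0x1c6 blk=28 s=0: VC-HIT | VC [20]
  [6] addr=0x1c3 blk=28 s=0: L1-HIT | VC [20]
  [7] addr=0x1c6 blk=28 s=0: L1-HIT | VC [20]
  [8] addr=0x159 blk=21 s=1: MISS | VC [20]
  [9] addr=0x1ce blk=28 s=0: L1-HIT | VC [20]
  [10] addr=0x1c6 blk=28 s=0: L1-HIT | VC [20]
  [11] addr=0xc6 blk=12 s=0: MISS | VC [20, 28]
  [12] addr=0x4f blk=4 s=0: MISS | VC [20, 28, 12]
  [13] addr=0x82 blk=8 s=0: MISS | VC [20, 28, 12, 4]
  [14] addr=0x40 blk=4 s=0: VC-HIT | VC [20, 28, 12, 8]

VC = [20, 28, 12, 8]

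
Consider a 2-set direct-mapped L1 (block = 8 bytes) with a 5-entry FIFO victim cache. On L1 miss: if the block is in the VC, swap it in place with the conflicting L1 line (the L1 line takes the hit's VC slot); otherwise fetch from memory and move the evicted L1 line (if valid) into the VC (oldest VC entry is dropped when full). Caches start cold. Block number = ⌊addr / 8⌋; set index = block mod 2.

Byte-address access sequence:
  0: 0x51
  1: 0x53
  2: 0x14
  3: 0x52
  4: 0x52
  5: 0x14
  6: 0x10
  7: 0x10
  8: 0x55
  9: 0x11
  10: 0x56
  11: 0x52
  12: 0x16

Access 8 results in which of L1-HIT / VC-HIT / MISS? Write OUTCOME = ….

  [0] addr=0x51 blk=10 s=0: MISS | VC []
  [1] addr=0x53 blk=10 s=0: L1-HIT | VC []
  [2] addr=0x14 blk=2 s=0: MISS | VC [10]
  [3] addr=0x52 blk=10 s=0: VC-HIT | VC [2]
  [4] addr=0x52 blk=10 s=0: L1-HIT | VC [2]
  [5] addr=0x14 blk=2 s=0: VC-HIT | VC [10]
  [6] addr=0x10 blk=2 s=0: L1-HIT | VC [10]
  [7] addr=0x10 blk=2 s=0: L1-HIT | VC [10]
  [8] addr=0x55 blk=10 s=0: VC-HIT | VC [2]
  [9] addr=0x11 blk=2 s=0: VC-HIT | VC [10]
  [10] addr=0x56 blk=10 s=0: VC-HIT | VC [2]
  [11] addr=0x52 blk=10 s=0: L1-HIT | VC [2]
  [12] addr=0x16 blk=2 s=0: VC-HIT | VC [10]

OUTCOME = VC-HIT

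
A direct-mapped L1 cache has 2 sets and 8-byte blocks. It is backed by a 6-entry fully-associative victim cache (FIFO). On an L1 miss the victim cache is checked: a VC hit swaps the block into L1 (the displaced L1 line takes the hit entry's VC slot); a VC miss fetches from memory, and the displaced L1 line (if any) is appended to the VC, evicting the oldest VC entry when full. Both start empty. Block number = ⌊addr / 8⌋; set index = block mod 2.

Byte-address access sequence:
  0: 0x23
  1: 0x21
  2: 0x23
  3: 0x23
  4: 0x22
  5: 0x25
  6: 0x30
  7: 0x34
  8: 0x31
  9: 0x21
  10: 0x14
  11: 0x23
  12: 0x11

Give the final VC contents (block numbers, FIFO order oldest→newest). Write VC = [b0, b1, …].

VC = [6, 4]

0: 0x23 (blk 4, set 0) → MISS  vc=[]
1: 0x21 (blk 4, set 0) → L1-HIT  vc=[]
2: 0x23 (blk 4, set 0) → L1-HIT  vc=[]
3: 0x23 (blk 4, set 0) → L1-HIT  vc=[]
4: 0x22 (blk 4, set 0) → L1-HIT  vc=[]
5: 0x25 (blk 4, set 0) → L1-HIT  vc=[]
6: 0x30 (blk 6, set 0) → MISS  vc=[4]
7: 0x34 (blk 6, set 0) → L1-HIT  vc=[4]
8: 0x31 (blk 6, set 0) → L1-HIT  vc=[4]
9: 0x21 (blk 4, set 0) → VC-HIT  vc=[6]
10: 0x14 (blk 2, set 0) → MISS  vc=[6, 4]
11: 0x23 (blk 4, set 0) → VC-HIT  vc=[6, 2]
12: 0x11 (blk 2, set 0) → VC-HIT  vc=[6, 4]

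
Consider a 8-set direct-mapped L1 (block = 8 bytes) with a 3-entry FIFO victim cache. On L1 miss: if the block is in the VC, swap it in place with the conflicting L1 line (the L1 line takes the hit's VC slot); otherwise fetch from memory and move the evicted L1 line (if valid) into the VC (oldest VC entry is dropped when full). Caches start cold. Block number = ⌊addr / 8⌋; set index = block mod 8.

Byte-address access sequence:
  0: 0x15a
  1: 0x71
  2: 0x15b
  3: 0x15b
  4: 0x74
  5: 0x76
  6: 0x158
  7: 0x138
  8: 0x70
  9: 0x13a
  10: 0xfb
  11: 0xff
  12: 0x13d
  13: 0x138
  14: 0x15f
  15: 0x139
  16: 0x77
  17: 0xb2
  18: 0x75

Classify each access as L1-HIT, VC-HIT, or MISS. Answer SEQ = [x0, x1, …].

  [0] addr=0x15a blk=43 s=3: MISS | VC []
  [1] addr=0x71 blk=14 s=6: MISS | VC []
  [2] addr=0x15b blk=43 s=3: L1-HIT | VC []
  [3] addr=0x15b blk=43 s=3: L1-HIT | VC []
  [4] addr=0x74 blk=14 s=6: L1-HIT | VC []
  [5] addr=0x76 blk=14 s=6: L1-HIT | VC []
  [6] addr=0x158 blk=43 s=3: L1-HIT | VC []
  [7] addr=0x138 blk=39 s=7: MISS | VC []
  [8] addr=0x70 blk=14 s=6: L1-HIT | VC []
  [9] addr=0x13a blk=39 s=7: L1-HIT | VC []
  [10] addr=0xfb blk=31 s=7: MISS | VC [39]
  [11] addr=0xff blk=31 s=7: L1-HIT | VC [39]
  [12] addr=0x13d blk=39 s=7: VC-HIT | VC [31]
  [13] addr=0x138 blk=39 s=7: L1-HIT | VC [31]
  [14] addr=0x15f blk=43 s=3: L1-HIT | VC [31]
  [15] addr=0x139 blk=39 s=7: L1-HIT | VC [31]
  [16] addr=0x77 blk=14 s=6: L1-HIT | VC [31]
  [17] addr=0xb2 blk=22 s=6: MISS | VC [31, 14]
  [18] addr=0x75 blk=14 s=6: VC-HIT | VC [31, 22]

SEQ = [MISS, MISS, L1-HIT, L1-HIT, L1-HIT, L1-HIT, L1-HIT, MISS, L1-HIT, L1-HIT, MISS, L1-HIT, VC-HIT, L1-HIT, L1-HIT, L1-HIT, L1-HIT, MISS, VC-HIT]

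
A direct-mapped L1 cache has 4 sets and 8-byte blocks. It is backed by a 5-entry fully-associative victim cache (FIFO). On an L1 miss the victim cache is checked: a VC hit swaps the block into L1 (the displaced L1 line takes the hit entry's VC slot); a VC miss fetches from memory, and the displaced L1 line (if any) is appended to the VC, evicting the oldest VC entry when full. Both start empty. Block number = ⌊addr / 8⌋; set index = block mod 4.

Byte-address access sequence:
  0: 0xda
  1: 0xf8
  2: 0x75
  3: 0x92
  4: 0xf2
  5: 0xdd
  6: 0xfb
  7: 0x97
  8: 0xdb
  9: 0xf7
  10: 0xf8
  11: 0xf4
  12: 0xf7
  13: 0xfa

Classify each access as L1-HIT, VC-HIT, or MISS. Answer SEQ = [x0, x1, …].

SEQ = [MISS, MISS, MISS, MISS, MISS, VC-HIT, VC-HIT, VC-HIT, VC-HIT, VC-HIT, VC-HIT, L1-HIT, L1-HIT, L1-HIT]

  [0] addr=0xda blk=27 s=3: MISS | VC []
  [1] addr=0xf8 blk=31 s=3: MISS | VC [27]
  [2] addr=0x75 blk=14 s=2: MISS | VC [27]
  [3] addr=0x92 blk=18 s=2: MISS | VC [27, 14]
  [4] addr=0xf2 blk=30 s=2: MISS | VC [27, 14, 18]
  [5] addr=0xdd blk=27 s=3: VC-HIT | VC [31, 14, 18]
  [6] addr=0xfb blk=31 s=3: VC-HIT | VC [27, 14, 18]
  [7] addr=0x97 blk=18 s=2: VC-HIT | VC [27, 14, 30]
  [8] addr=0xdb blk=27 s=3: VC-HIT | VC [31, 14, 30]
  [9] addr=0xf7 blk=30 s=2: VC-HIT | VC [31, 14, 18]
  [10] addr=0xf8 blk=31 s=3: VC-HIT | VC [27, 14, 18]
  [11] addr=0xf4 blk=30 s=2: L1-HIT | VC [27, 14, 18]
  [12] addr=0xf7 blk=30 s=2: L1-HIT | VC [27, 14, 18]
  [13] addr=0xfa blk=31 s=3: L1-HIT | VC [27, 14, 18]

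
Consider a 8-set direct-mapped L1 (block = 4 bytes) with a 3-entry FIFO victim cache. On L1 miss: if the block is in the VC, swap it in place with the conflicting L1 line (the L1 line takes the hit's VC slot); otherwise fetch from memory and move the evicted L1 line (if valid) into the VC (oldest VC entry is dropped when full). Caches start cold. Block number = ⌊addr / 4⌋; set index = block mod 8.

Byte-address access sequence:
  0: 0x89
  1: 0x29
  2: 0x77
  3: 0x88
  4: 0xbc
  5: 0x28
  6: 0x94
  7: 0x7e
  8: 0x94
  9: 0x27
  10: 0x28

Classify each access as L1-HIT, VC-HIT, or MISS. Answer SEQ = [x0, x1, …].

SEQ = [MISS, MISS, MISS, VC-HIT, MISS, VC-HIT, MISS, MISS, L1-HIT, MISS, L1-HIT]

#0 0x89→b34/s2 MISS; vc=[]
#1 0x29→b10/s2 MISS; vc=[34]
#2 0x77→b29/s5 MISS; vc=[34]
#3 0x88→b34/s2 VC-HIT; vc=[10]
#4 0xbc→b47/s7 MISS; vc=[10]
#5 0x28→b10/s2 VC-HIT; vc=[34]
#6 0x94→b37/s5 MISS; vc=[34,29]
#7 0x7e→b31/s7 MISS; vc=[34,29,47]
#8 0x94→b37/s5 L1-HIT; vc=[34,29,47]
#9 0x27→b9/s1 MISS; vc=[34,29,47]
#10 0x28→b10/s2 L1-HIT; vc=[34,29,47]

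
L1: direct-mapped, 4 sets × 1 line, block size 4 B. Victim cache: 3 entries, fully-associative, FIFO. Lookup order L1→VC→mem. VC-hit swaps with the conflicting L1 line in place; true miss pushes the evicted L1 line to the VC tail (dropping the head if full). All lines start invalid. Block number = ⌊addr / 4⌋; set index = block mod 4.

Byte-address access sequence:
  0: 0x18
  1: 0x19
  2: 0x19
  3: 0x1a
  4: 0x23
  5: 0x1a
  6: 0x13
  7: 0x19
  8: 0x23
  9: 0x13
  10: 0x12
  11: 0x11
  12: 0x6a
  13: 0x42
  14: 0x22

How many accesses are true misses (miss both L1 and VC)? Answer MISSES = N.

  [0] addr=0x18 blk=6 s=2: MISS | VC []
  [1] addr=0x19 blk=6 s=2: L1-HIT | VC []
  [2] addr=0x19 blk=6 s=2: L1-HIT | VC []
  [3] addr=0x1a blk=6 s=2: L1-HIT | VC []
  [4] addr=0x23 blk=8 s=0: MISS | VC []
  [5] addr=0x1a blk=6 s=2: L1-HIT | VC []
  [6] addr=0x13 blk=4 s=0: MISS | VC [8]
  [7] addr=0x19 blk=6 s=2: L1-HIT | VC [8]
  [8] addr=0x23 blk=8 s=0: VC-HIT | VC [4]
  [9] addr=0x13 blk=4 s=0: VC-HIT | VC [8]
  [10] addr=0x12 blk=4 s=0: L1-HIT | VC [8]
  [11] addr=0x11 blk=4 s=0: L1-HIT | VC [8]
  [12] addr=0x6a blk=26 s=2: MISS | VC [8, 6]
  [13] addr=0x42 blk=16 s=0: MISS | VC [8, 6, 4]
  [14] addr=0x22 blk=8 s=0: VC-HIT | VC [16, 6, 4]

MISSES = 5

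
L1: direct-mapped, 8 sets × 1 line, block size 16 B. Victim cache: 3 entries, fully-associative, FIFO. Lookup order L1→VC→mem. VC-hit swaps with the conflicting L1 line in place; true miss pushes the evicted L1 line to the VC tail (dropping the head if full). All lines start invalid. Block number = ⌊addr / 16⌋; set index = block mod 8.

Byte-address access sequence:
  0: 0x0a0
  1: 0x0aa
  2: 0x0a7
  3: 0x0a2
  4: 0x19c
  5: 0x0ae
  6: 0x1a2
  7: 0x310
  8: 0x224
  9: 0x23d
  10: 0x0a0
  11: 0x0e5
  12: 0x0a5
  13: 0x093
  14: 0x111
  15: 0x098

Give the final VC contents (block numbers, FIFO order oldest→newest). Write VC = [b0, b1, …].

0: 0xa0 (blk 10, set 2) → MISS  vc=[]
1: 0xaa (blk 10, set 2) → L1-HIT  vc=[]
2: 0xa7 (blk 10, set 2) → L1-HIT  vc=[]
3: 0xa2 (blk 10, set 2) → L1-HIT  vc=[]
4: 0x19c (blk 25, set 1) → MISS  vc=[]
5: 0xae (blk 10, set 2) → L1-HIT  vc=[]
6: 0x1a2 (blk 26, set 2) → MISS  vc=[10]
7: 0x310 (blk 49, set 1) → MISS  vc=[10, 25]
8: 0x224 (blk 34, set 2) → MISS  vc=[10, 25, 26]
9: 0x23d (blk 35, set 3) → MISS  vc=[10, 25, 26]
10: 0xa0 (blk 10, set 2) → VC-HIT  vc=[34, 25, 26]
11: 0xe5 (blk 14, set 6) → MISS  vc=[34, 25, 26]
12: 0xa5 (blk 10, set 2) → L1-HIT  vc=[34, 25, 26]
13: 0x93 (blk 9, set 1) → MISS  vc=[25, 26, 49]
14: 0x111 (blk 17, set 1) → MISS  vc=[26, 49, 9]
15: 0x98 (blk 9, set 1) → VC-HIT  vc=[26, 49, 17]

VC = [26, 49, 17]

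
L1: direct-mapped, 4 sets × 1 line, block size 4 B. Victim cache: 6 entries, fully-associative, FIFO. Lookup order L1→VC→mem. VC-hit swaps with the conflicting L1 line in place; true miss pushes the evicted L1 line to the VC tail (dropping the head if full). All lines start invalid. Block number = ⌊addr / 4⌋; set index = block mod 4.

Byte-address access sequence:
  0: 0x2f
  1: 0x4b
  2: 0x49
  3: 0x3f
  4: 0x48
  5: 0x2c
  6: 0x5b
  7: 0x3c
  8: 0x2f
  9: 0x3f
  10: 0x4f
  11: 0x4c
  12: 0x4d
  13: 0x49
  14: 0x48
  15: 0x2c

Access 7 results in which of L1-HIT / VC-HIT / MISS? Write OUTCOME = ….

  [0] addr=0x2f blk=11 s=3: MISS | VC []
  [1] addr=0x4b blk=18 s=2: MISS | VC []
  [2] addr=0x49 blk=18 s=2: L1-HIT | VC []
  [3] addr=0x3f blk=15 s=3: MISS | VC [11]
  [4] addr=0x48 blk=18 s=2: L1-HIT | VC [11]
  [5] addr=0x2c blk=11 s=3: VC-HIT | VC [15]
  [6] addr=0x5b blk=22 s=2: MISS | VC [15, 18]
  [7] addr=0x3c blk=15 s=3: VC-HIT | VC [11, 18]
  [8] addr=0x2f blk=11 s=3: VC-HIT | VC [15, 18]
  [9] addr=0x3f blk=15 s=3: VC-HIT | VC [11, 18]
  [10] addr=0x4f blk=19 s=3: MISS | VC [11, 18, 15]
  [11] addr=0x4c blk=19 s=3: L1-HIT | VC [11, 18, 15]
  [12] addr=0x4d blk=19 s=3: L1-HIT | VC [11, 18, 15]
  [13] addr=0x49 blk=18 s=2: VC-HIT | VC [11, 22, 15]
  [14] addr=0x48 blk=18 s=2: L1-HIT | VC [11, 22, 15]
  [15] addr=0x2c blk=11 s=3: VC-HIT | VC [19, 22, 15]

OUTCOME = VC-HIT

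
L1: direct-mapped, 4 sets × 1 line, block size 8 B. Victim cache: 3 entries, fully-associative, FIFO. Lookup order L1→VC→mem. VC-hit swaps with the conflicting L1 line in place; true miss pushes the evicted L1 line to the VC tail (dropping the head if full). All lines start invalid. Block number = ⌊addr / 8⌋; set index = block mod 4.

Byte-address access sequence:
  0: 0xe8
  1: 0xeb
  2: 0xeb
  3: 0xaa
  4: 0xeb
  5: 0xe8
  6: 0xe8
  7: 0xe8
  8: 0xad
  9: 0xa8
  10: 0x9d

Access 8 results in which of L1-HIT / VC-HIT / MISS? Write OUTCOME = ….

  [0] addr=0xe8 blk=29 s=1: MISS | VC []
  [1] addr=0xeb blk=29 s=1: L1-HIT | VC []
  [2] addr=0xeb blk=29 s=1: L1-HIT | VC []
  [3] addr=0xaa blk=21 s=1: MISS | VC [29]
  [4] addr=0xeb blk=29 s=1: VC-HIT | VC [21]
  [5] addr=0xe8 blk=29 s=1: L1-HIT | VC [21]
  [6] addr=0xe8 blk=29 s=1: L1-HIT | VC [21]
  [7] addr=0xe8 blk=29 s=1: L1-HIT | VC [21]
  [8] addr=0xad blk=21 s=1: VC-HIT | VC [29]
  [9] addr=0xa8 blk=21 s=1: L1-HIT | VC [29]
  [10] addr=0x9d blk=19 s=3: MISS | VC [29]

OUTCOME = VC-HIT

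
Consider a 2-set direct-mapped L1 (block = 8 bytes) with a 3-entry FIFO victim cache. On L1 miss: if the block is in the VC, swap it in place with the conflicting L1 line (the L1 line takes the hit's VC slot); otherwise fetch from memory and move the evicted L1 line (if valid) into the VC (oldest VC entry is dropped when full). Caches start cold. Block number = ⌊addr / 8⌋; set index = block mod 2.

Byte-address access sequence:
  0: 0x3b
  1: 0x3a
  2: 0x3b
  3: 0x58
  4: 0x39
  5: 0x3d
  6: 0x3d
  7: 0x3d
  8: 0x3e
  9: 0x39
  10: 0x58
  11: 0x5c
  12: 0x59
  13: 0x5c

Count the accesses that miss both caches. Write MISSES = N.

  [0] addr=0x3b blk=7 s=1: MISS | VC []
  [1] addr=0x3a blk=7 s=1: L1-HIT | VC []
  [2] addr=0x3b blk=7 s=1: L1-HIT | VC []
  [3] addr=0x58 blk=11 s=1: MISS | VC [7]
  [4] addr=0x39 blk=7 s=1: VC-HIT | VC [11]
  [5] addr=0x3d blk=7 s=1: L1-HIT | VC [11]
  [6] addr=0x3d blk=7 s=1: L1-HIT | VC [11]
  [7] addr=0x3d blk=7 s=1: L1-HIT | VC [11]
  [8] addr=0x3e blk=7 s=1: L1-HIT | VC [11]
  [9] addr=0x39 blk=7 s=1: L1-HIT | VC [11]
  [10] addr=0x58 blk=11 s=1: VC-HIT | VC [7]
  [11] addr=0x5c blk=11 s=1: L1-HIT | VC [7]
  [12] addr=0x59 blk=11 s=1: L1-HIT | VC [7]
  [13] addr=0x5c blk=11 s=1: L1-HIT | VC [7]

MISSES = 2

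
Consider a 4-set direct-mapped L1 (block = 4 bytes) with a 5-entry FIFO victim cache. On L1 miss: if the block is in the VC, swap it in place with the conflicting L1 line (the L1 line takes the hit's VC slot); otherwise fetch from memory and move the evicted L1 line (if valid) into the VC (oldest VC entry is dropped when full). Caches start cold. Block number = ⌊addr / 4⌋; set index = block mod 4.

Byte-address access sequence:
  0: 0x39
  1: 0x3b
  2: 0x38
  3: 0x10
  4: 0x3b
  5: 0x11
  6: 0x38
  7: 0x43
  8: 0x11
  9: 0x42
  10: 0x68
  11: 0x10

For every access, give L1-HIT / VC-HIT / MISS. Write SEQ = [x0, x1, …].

0: 0x39 (blk 14, set 2) → MISS  vc=[]
1: 0x3b (blk 14, set 2) → L1-HIT  vc=[]
2: 0x38 (blk 14, set 2) → L1-HIT  vc=[]
3: 0x10 (blk 4, set 0) → MISS  vc=[]
4: 0x3b (blk 14, set 2) → L1-HIT  vc=[]
5: 0x11 (blk 4, set 0) → L1-HIT  vc=[]
6: 0x38 (blk 14, set 2) → L1-HIT  vc=[]
7: 0x43 (blk 16, set 0) → MISS  vc=[4]
8: 0x11 (blk 4, set 0) → VC-HIT  vc=[16]
9: 0x42 (blk 16, set 0) → VC-HIT  vc=[4]
10: 0x68 (blk 26, set 2) → MISS  vc=[4, 14]
11: 0x10 (blk 4, set 0) → VC-HIT  vc=[16, 14]

SEQ = [MISS, L1-HIT, L1-HIT, MISS, L1-HIT, L1-HIT, L1-HIT, MISS, VC-HIT, VC-HIT, MISS, VC-HIT]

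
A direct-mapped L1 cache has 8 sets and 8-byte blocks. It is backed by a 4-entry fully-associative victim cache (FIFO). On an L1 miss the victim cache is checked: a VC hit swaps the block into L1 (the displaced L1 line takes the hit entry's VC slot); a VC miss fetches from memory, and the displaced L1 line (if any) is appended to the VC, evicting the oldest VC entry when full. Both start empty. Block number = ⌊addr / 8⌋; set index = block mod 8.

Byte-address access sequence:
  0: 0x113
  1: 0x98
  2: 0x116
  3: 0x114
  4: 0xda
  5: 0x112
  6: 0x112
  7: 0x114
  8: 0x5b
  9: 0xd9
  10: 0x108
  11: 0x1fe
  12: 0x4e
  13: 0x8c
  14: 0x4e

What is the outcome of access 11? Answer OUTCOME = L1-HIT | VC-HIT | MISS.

OUTCOME = MISS

  [0] addr=0x113 blk=34 s=2: MISS | VC []
  [1] addr=0x98 blk=19 s=3: MISS | VC []
  [2] addr=0x116 blk=34 s=2: L1-HIT | VC []
  [3] addr=0x114 blk=34 s=2: L1-HIT | VC []
  [4] addr=0xda blk=27 s=3: MISS | VC [19]
  [5] addr=0x112 blk=34 s=2: L1-HIT | VC [19]
  [6] addr=0x112 blk=34 s=2: L1-HIT | VC [19]
  [7] addr=0x114 blk=34 s=2: L1-HIT | VC [19]
  [8] addr=0x5b blk=11 s=3: MISS | VC [19, 27]
  [9] addr=0xd9 blk=27 s=3: VC-HIT | VC [19, 11]
  [10] addr=0x108 blk=33 s=1: MISS | VC [19, 11]
  [11] addr=0x1fe blk=63 s=7: MISS | VC [19, 11]
  [12] addr=0x4e blk=9 s=1: MISS | VC [19, 11, 33]
  [13] addr=0x8c blk=17 s=1: MISS | VC [19, 11, 33, 9]
  [14] addr=0x4e blk=9 s=1: VC-HIT | VC [19, 11, 33, 17]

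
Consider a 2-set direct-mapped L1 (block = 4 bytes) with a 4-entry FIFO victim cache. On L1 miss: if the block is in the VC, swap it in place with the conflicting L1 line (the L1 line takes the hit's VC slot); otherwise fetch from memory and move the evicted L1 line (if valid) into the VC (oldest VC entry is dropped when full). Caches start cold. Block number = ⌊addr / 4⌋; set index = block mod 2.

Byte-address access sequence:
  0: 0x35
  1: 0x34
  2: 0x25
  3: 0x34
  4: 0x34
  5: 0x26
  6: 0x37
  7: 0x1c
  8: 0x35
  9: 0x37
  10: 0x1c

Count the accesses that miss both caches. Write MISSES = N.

MISSES = 3

0: 0x35 (blk 13, set 1) → MISS  vc=[]
1: 0x34 (blk 13, set 1) → L1-HIT  vc=[]
2: 0x25 (blk 9, set 1) → MISS  vc=[13]
3: 0x34 (blk 13, set 1) → VC-HIT  vc=[9]
4: 0x34 (blk 13, set 1) → L1-HIT  vc=[9]
5: 0x26 (blk 9, set 1) → VC-HIT  vc=[13]
6: 0x37 (blk 13, set 1) → VC-HIT  vc=[9]
7: 0x1c (blk 7, set 1) → MISS  vc=[9, 13]
8: 0x35 (blk 13, set 1) → VC-HIT  vc=[9, 7]
9: 0x37 (blk 13, set 1) → L1-HIT  vc=[9, 7]
10: 0x1c (blk 7, set 1) → VC-HIT  vc=[9, 13]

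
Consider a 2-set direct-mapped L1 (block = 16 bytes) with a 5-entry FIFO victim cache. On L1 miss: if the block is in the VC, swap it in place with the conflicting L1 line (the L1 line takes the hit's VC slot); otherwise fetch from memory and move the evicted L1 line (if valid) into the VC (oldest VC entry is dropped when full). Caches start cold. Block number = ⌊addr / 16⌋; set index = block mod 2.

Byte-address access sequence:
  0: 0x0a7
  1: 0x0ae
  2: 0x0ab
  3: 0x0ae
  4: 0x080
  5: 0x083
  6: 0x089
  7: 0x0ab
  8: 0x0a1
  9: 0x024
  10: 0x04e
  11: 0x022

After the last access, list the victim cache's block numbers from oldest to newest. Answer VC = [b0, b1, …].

0: 0xa7 (blk 10, set 0) → MISS  vc=[]
1: 0xae (blk 10, set 0) → L1-HIT  vc=[]
2: 0xab (blk 10, set 0) → L1-HIT  vc=[]
3: 0xae (blk 10, set 0) → L1-HIT  vc=[]
4: 0x80 (blk 8, set 0) → MISS  vc=[10]
5: 0x83 (blk 8, set 0) → L1-HIT  vc=[10]
6: 0x89 (blk 8, set 0) → L1-HIT  vc=[10]
7: 0xab (blk 10, set 0) → VC-HIT  vc=[8]
8: 0xa1 (blk 10, set 0) → L1-HIT  vc=[8]
9: 0x24 (blk 2, set 0) → MISS  vc=[8, 10]
10: 0x4e (blk 4, set 0) → MISS  vc=[8, 10, 2]
11: 0x22 (blk 2, set 0) → VC-HIT  vc=[8, 10, 4]

VC = [8, 10, 4]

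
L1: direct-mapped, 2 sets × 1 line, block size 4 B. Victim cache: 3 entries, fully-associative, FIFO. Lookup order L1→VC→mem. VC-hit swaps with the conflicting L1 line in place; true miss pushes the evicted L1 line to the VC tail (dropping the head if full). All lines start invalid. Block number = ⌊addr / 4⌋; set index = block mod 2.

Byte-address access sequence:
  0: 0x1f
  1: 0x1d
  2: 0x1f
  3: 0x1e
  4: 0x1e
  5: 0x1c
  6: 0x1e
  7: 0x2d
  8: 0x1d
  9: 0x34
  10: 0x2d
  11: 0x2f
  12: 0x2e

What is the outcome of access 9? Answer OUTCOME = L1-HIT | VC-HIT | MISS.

OUTCOME = MISS

0: 0x1f (blk 7, set 1) → MISS  vc=[]
1: 0x1d (blk 7, set 1) → L1-HIT  vc=[]
2: 0x1f (blk 7, set 1) → L1-HIT  vc=[]
3: 0x1e (blk 7, set 1) → L1-HIT  vc=[]
4: 0x1e (blk 7, set 1) → L1-HIT  vc=[]
5: 0x1c (blk 7, set 1) → L1-HIT  vc=[]
6: 0x1e (blk 7, set 1) → L1-HIT  vc=[]
7: 0x2d (blk 11, set 1) → MISS  vc=[7]
8: 0x1d (blk 7, set 1) → VC-HIT  vc=[11]
9: 0x34 (blk 13, set 1) → MISS  vc=[11, 7]
10: 0x2d (blk 11, set 1) → VC-HIT  vc=[13, 7]
11: 0x2f (blk 11, set 1) → L1-HIT  vc=[13, 7]
12: 0x2e (blk 11, set 1) → L1-HIT  vc=[13, 7]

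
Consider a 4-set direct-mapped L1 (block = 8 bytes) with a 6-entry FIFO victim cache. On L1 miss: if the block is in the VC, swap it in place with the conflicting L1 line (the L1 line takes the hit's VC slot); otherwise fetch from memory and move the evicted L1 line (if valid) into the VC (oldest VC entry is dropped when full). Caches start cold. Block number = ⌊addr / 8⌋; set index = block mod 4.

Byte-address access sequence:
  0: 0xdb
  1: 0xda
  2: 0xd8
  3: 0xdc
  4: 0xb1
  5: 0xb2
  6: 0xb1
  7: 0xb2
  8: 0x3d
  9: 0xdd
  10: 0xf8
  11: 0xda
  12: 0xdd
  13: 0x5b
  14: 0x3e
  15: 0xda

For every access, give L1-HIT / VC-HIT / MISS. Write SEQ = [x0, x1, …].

SEQ = [MISS, L1-HIT, L1-HIT, L1-HIT, MISS, L1-HIT, L1-HIT, L1-HIT, MISS, VC-HIT, MISS, VC-HIT, L1-HIT, MISS, VC-HIT, VC-HIT]

  [0] addr=0xdb blk=27 s=3: MISS | VC []
  [1] addr=0xda blk=27 s=3: L1-HIT | VC []
  [2] addr=0xd8 blk=27 s=3: L1-HIT | VC []
  [3] addr=0xdc blk=27 s=3: L1-HIT | VC []
  [4] addr=0xb1 blk=22 s=2: MISS | VC []
  [5] addr=0xb2 blk=22 s=2: L1-HIT | VC []
  [6] addr=0xb1 blk=22 s=2: L1-HIT | VC []
  [7] addr=0xb2 blk=22 s=2: L1-HIT | VC []
  [8] addr=0x3d blk=7 s=3: MISS | VC [27]
  [9] addr=0xdd blk=27 s=3: VC-HIT | VC [7]
  [10] addr=0xf8 blk=31 s=3: MISS | VC [7, 27]
  [11] addr=0xda blk=27 s=3: VC-HIT | VC [7, 31]
  [12] addr=0xdd blk=27 s=3: L1-HIT | VC [7, 31]
  [13] addr=0x5b blk=11 s=3: MISS | VC [7, 31, 27]
  [14] addr=0x3e blk=7 s=3: VC-HIT | VC [11, 31, 27]
  [15] addr=0xda blk=27 s=3: VC-HIT | VC [11, 31, 7]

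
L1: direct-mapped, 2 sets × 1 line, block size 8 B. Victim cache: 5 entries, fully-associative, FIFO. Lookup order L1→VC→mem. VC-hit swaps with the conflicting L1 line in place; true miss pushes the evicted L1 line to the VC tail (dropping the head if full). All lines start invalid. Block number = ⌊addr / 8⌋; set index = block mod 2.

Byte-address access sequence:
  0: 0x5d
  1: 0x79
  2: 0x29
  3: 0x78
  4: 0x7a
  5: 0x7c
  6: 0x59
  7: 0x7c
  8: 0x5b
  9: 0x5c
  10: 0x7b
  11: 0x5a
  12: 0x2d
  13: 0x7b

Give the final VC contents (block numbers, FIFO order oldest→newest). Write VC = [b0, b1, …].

0: 0x5d (blk 11, set 1) → MISS  vc=[]
1: 0x79 (blk 15, set 1) → MISS  vc=[11]
2: 0x29 (blk 5, set 1) → MISS  vc=[11, 15]
3: 0x78 (blk 15, set 1) → VC-HIT  vc=[11, 5]
4: 0x7a (blk 15, set 1) → L1-HIT  vc=[11, 5]
5: 0x7c (blk 15, set 1) → L1-HIT  vc=[11, 5]
6: 0x59 (blk 11, set 1) → VC-HIT  vc=[15, 5]
7: 0x7c (blk 15, set 1) → VC-HIT  vc=[11, 5]
8: 0x5b (blk 11, set 1) → VC-HIT  vc=[15, 5]
9: 0x5c (blk 11, set 1) → L1-HIT  vc=[15, 5]
10: 0x7b (blk 15, set 1) → VC-HIT  vc=[11, 5]
11: 0x5a (blk 11, set 1) → VC-HIT  vc=[15, 5]
12: 0x2d (blk 5, set 1) → VC-HIT  vc=[15, 11]
13: 0x7b (blk 15, set 1) → VC-HIT  vc=[5, 11]

VC = [5, 11]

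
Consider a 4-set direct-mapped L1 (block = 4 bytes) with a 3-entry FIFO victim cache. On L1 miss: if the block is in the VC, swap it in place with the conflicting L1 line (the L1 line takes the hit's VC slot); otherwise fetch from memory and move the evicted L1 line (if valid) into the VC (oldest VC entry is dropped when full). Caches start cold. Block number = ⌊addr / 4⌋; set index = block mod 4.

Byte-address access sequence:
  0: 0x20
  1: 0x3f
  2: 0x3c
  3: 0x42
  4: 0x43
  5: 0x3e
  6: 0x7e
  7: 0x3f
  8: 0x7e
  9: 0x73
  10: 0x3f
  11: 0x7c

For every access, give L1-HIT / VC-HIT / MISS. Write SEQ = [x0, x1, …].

  [0] addr=0x20 blk=8 s=0: MISS | VC []
  [1] addr=0x3f blk=15 s=3: MISS | VC []
  [2] addr=0x3c blk=15 s=3: L1-HIT | VC []
  [3] addr=0x42 blk=16 s=0: MISS | VC [8]
  [4] addr=0x43 blk=16 s=0: L1-HIT | VC [8]
  [5] addr=0x3e blk=15 s=3: L1-HIT | VC [8]
  [6] addr=0x7e blk=31 s=3: MISS | VC [8, 15]
  [7] addr=0x3f blk=15 s=3: VC-HIT | VC [8, 31]
  [8] addr=0x7e blk=31 s=3: VC-HIT | VC [8, 15]
  [9] addr=0x73 blk=28 s=0: MISS | VC [8, 15, 16]
  [10] addr=0x3f blk=15 s=3: VC-HIT | VC [8, 31, 16]
  [11] addr=0x7c blk=31 s=3: VC-HIT | VC [8, 15, 16]

SEQ = [MISS, MISS, L1-HIT, MISS, L1-HIT, L1-HIT, MISS, VC-HIT, VC-HIT, MISS, VC-HIT, VC-HIT]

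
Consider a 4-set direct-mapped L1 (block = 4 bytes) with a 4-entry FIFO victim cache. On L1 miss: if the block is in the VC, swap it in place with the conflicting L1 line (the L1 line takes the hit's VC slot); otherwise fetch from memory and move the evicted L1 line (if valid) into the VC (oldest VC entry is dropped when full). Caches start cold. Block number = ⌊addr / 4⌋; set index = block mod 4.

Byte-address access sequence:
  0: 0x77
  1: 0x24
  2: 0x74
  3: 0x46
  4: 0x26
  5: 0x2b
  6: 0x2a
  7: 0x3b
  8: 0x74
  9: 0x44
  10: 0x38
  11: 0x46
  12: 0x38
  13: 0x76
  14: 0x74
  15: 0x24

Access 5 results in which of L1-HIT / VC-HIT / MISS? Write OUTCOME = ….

  [0] addr=0x77 blk=29 s=1: MISS | VC []
  [1] addr=0x24 blk=9 s=1: MISS | VC [29]
  [2] addr=0x74 blk=29 s=1: VC-HIT | VC [9]
  [3] addr=0x46 blk=17 s=1: MISS | VC [9, 29]
  [4] addr=0x26 blk=9 s=1: VC-HIT | VC [17, 29]
  [5] addr=0x2b blk=10 s=2: MISS | VC [17, 29]
  [6] addr=0x2a blk=10 s=2: L1-HIT | VC [17, 29]
  [7] addr=0x3b blk=14 s=2: MISS | VC [17, 29, 10]
  [8] addr=0x74 blk=29 s=1: VC-HIT | VC [17, 9, 10]
  [9] addr=0x44 blk=17 s=1: VC-HIT | VC [29, 9, 10]
  [10] addr=0x38 blk=14 s=2: L1-HIT | VC [29, 9, 10]
  [11] addr=0x46 blk=17 s=1: L1-HIT | VC [29, 9, 10]
  [12] addr=0x38 blk=14 s=2: L1-HIT | VC [29, 9, 10]
  [13] addr=0x76 blk=29 s=1: VC-HIT | VC [17, 9, 10]
  [14] addr=0x74 blk=29 s=1: L1-HIT | VC [17, 9, 10]
  [15] addr=0x24 blk=9 s=1: VC-HIT | VC [17, 29, 10]

OUTCOME = MISS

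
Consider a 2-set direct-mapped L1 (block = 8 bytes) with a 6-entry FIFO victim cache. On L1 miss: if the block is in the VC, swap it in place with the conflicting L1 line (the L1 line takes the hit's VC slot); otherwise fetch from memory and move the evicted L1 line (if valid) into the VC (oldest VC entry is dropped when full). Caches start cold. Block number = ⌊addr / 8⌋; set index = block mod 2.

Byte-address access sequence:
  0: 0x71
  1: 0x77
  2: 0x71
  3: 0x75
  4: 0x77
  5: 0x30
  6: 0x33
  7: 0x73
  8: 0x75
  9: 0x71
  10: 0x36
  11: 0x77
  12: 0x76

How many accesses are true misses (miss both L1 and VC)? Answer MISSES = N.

  [0] addr=0x71 blk=14 s=0: MISS | VC []
  [1] addr=0x77 blk=14 s=0: L1-HIT | VC []
  [2] addr=0x71 blk=14 s=0: L1-HIT | VC []
  [3] addr=0x75 blk=14 s=0: L1-HIT | VC []
  [4] addr=0x77 blk=14 s=0: L1-HIT | VC []
  [5] addr=0x30 blk=6 s=0: MISS | VC [14]
  [6] addr=0x33 blk=6 s=0: L1-HIT | VC [14]
  [7] addr=0x73 blk=14 s=0: VC-HIT | VC [6]
  [8] addr=0x75 blk=14 s=0: L1-HIT | VC [6]
  [9] addr=0x71 blk=14 s=0: L1-HIT | VC [6]
  [10] addr=0x36 blk=6 s=0: VC-HIT | VC [14]
  [11] addr=0x77 blk=14 s=0: VC-HIT | VC [6]
  [12] addr=0x76 blk=14 s=0: L1-HIT | VC [6]

MISSES = 2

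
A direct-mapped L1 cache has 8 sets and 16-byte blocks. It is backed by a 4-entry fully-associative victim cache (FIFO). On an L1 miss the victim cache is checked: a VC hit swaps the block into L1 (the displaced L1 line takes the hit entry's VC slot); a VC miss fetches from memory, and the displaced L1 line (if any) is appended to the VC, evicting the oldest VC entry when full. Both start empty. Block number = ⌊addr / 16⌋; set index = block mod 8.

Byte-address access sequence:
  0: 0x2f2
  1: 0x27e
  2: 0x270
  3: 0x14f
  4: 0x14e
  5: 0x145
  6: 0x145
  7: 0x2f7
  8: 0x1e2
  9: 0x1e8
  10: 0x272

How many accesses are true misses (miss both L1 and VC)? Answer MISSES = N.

MISSES = 4

0: 0x2f2 (blk 47, set 7) → MISS  vc=[]
1: 0x27e (blk 39, set 7) → MISS  vc=[47]
2: 0x270 (blk 39, set 7) → L1-HIT  vc=[47]
3: 0x14f (blk 20, set 4) → MISS  vc=[47]
4: 0x14e (blk 20, set 4) → L1-HIT  vc=[47]
5: 0x145 (blk 20, set 4) → L1-HIT  vc=[47]
6: 0x145 (blk 20, set 4) → L1-HIT  vc=[47]
7: 0x2f7 (blk 47, set 7) → VC-HIT  vc=[39]
8: 0x1e2 (blk 30, set 6) → MISS  vc=[39]
9: 0x1e8 (blk 30, set 6) → L1-HIT  vc=[39]
10: 0x272 (blk 39, set 7) → VC-HIT  vc=[47]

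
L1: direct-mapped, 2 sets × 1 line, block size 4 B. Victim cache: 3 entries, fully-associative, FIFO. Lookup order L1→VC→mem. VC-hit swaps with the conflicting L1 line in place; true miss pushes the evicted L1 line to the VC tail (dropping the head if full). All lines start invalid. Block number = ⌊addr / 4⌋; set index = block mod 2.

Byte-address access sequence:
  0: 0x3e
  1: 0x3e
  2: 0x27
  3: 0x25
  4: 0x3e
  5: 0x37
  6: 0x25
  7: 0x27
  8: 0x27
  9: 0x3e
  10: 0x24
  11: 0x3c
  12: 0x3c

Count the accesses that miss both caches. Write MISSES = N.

MISSES = 3

#0 0x3e→b15/s1 MISS; vc=[]
#1 0x3e→b15/s1 L1-HIT; vc=[]
#2 0x27→b9/s1 MISS; vc=[15]
#3 0x25→b9/s1 L1-HIT; vc=[15]
#4 0x3e→b15/s1 VC-HIT; vc=[9]
#5 0x37→b13/s1 MISS; vc=[9,15]
#6 0x25→b9/s1 VC-HIT; vc=[13,15]
#7 0x27→b9/s1 L1-HIT; vc=[13,15]
#8 0x27→b9/s1 L1-HIT; vc=[13,15]
#9 0x3e→b15/s1 VC-HIT; vc=[13,9]
#10 0x24→b9/s1 VC-HIT; vc=[13,15]
#11 0x3c→b15/s1 VC-HIT; vc=[13,9]
#12 0x3c→b15/s1 L1-HIT; vc=[13,9]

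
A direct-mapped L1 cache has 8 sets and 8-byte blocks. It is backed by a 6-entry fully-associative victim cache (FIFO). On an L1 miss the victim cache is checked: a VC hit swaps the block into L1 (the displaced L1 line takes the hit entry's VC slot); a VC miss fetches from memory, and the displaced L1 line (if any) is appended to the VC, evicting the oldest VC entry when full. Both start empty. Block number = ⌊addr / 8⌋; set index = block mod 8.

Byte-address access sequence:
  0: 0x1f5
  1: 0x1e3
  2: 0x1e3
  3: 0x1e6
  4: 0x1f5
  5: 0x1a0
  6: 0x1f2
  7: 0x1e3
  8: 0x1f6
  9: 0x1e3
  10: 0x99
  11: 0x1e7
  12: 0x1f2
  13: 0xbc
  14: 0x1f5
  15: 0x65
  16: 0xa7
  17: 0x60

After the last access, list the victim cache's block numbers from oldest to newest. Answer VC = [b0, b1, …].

VC = [52, 60, 20]

#0 0x1f5→b62/s6 MISS; vc=[]
#1 0x1e3→b60/s4 MISS; vc=[]
#2 0x1e3→b60/s4 L1-HIT; vc=[]
#3 0x1e6→b60/s4 L1-HIT; vc=[]
#4 0x1f5→b62/s6 L1-HIT; vc=[]
#5 0x1a0→b52/s4 MISS; vc=[60]
#6 0x1f2→b62/s6 L1-HIT; vc=[60]
#7 0x1e3→b60/s4 VC-HIT; vc=[52]
#8 0x1f6→b62/s6 L1-HIT; vc=[52]
#9 0x1e3→b60/s4 L1-HIT; vc=[52]
#10 0x99→b19/s3 MISS; vc=[52]
#11 0x1e7→b60/s4 L1-HIT; vc=[52]
#12 0x1f2→b62/s6 L1-HIT; vc=[52]
#13 0xbc→b23/s7 MISS; vc=[52]
#14 0x1f5→b62/s6 L1-HIT; vc=[52]
#15 0x65→b12/s4 MISS; vc=[52,60]
#16 0xa7→b20/s4 MISS; vc=[52,60,12]
#17 0x60→b12/s4 VC-HIT; vc=[52,60,20]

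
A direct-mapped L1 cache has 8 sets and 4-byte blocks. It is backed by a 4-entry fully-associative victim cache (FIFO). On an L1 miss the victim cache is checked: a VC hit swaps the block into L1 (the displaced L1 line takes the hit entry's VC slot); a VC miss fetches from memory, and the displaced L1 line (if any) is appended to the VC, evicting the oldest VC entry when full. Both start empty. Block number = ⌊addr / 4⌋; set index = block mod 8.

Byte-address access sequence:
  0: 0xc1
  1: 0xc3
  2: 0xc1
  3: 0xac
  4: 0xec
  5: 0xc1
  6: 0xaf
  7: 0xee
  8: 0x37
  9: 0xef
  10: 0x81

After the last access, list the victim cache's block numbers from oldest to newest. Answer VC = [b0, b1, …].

VC = [43, 48]

  [0] addr=0xc1 blk=48 s=0: MISS | VC []
  [1] addr=0xc3 blk=48 s=0: L1-HIT | VC []
  [2] addr=0xc1 blk=48 s=0: L1-HIT | VC []
  [3] addr=0xac blk=43 s=3: MISS | VC []
  [4] addr=0xec blk=59 s=3: MISS | VC [43]
  [5] addr=0xc1 blk=48 s=0: L1-HIT | VC [43]
  [6] addr=0xaf blk=43 s=3: VC-HIT | VC [59]
  [7] addr=0xee blk=59 s=3: VC-HIT | VC [43]
  [8] addr=0x37 blk=13 s=5: MISS | VC [43]
  [9] addr=0xef blk=59 s=3: L1-HIT | VC [43]
  [10] addr=0x81 blk=32 s=0: MISS | VC [43, 48]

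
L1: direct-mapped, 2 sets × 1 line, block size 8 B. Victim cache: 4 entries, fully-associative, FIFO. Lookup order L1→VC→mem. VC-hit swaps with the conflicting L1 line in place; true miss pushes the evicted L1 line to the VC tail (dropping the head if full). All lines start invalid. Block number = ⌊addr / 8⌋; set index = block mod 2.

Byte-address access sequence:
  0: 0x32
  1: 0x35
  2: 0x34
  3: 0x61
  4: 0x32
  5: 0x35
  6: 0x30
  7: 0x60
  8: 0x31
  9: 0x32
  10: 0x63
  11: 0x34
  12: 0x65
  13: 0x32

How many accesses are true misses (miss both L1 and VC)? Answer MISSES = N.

MISSES = 2

  [0] addr=0x32 blk=6 s=0: MISS | VC []
  [1] addr=0x35 blk=6 s=0: L1-HIT | VC []
  [2] addr=0x34 blk=6 s=0: L1-HIT | VC []
  [3] addr=0x61 blk=12 s=0: MISS | VC [6]
  [4] addr=0x32 blk=6 s=0: VC-HIT | VC [12]
  [5] addr=0x35 blk=6 s=0: L1-HIT | VC [12]
  [6] addr=0x30 blk=6 s=0: L1-HIT | VC [12]
  [7] addr=0x60 blk=12 s=0: VC-HIT | VC [6]
  [8] addr=0x31 blk=6 s=0: VC-HIT | VC [12]
  [9] addr=0x32 blk=6 s=0: L1-HIT | VC [12]
  [10] addr=0x63 blk=12 s=0: VC-HIT | VC [6]
  [11] addr=0x34 blk=6 s=0: VC-HIT | VC [12]
  [12] addr=0x65 blk=12 s=0: VC-HIT | VC [6]
  [13] addr=0x32 blk=6 s=0: VC-HIT | VC [12]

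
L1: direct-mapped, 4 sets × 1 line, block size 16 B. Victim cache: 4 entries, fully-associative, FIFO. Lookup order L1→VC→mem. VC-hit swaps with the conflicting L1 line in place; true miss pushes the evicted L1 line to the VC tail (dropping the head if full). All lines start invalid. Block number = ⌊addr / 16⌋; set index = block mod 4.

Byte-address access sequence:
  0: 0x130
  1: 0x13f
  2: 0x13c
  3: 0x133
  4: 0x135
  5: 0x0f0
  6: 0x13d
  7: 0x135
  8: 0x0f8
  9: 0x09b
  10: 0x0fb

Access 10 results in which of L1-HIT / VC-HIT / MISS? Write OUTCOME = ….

OUTCOME = L1-HIT

#0 0x130→b19/s3 MISS; vc=[]
#1 0x13f→b19/s3 L1-HIT; vc=[]
#2 0x13c→b19/s3 L1-HIT; vc=[]
#3 0x133→b19/s3 L1-HIT; vc=[]
#4 0x135→b19/s3 L1-HIT; vc=[]
#5 0xf0→b15/s3 MISS; vc=[19]
#6 0x13d→b19/s3 VC-HIT; vc=[15]
#7 0x135→b19/s3 L1-HIT; vc=[15]
#8 0xf8→b15/s3 VC-HIT; vc=[19]
#9 0x9b→b9/s1 MISS; vc=[19]
#10 0xfb→b15/s3 L1-HIT; vc=[19]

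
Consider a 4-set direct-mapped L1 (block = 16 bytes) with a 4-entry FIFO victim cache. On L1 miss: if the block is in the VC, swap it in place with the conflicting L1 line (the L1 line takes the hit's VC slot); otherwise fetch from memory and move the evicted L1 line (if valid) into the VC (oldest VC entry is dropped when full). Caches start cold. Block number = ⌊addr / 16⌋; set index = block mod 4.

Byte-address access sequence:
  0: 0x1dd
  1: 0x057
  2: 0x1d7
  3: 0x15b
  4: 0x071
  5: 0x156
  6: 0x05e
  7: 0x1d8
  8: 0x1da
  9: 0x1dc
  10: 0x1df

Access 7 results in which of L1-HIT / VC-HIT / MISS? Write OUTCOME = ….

OUTCOME = VC-HIT

  [0] addr=0x1dd blk=29 s=1: MISS | VC []
  [1] addr=0x57 blk=5 s=1: MISS | VC [29]
  [2] addr=0x1d7 blk=29 s=1: VC-HIT | VC [5]
  [3] addr=0x15b blk=21 s=1: MISS | VC [5, 29]
  [4] addr=0x71 blk=7 s=3: MISS | VC [5, 29]
  [5] addr=0x156 blk=21 s=1: L1-HIT | VC [5, 29]
  [6] addr=0x5e blk=5 s=1: VC-HIT | VC [21, 29]
  [7] addr=0x1d8 blk=29 s=1: VC-HIT | VC [21, 5]
  [8] addr=0x1da blk=29 s=1: L1-HIT | VC [21, 5]
  [9] addr=0x1dc blk=29 s=1: L1-HIT | VC [21, 5]
  [10] addr=0x1df blk=29 s=1: L1-HIT | VC [21, 5]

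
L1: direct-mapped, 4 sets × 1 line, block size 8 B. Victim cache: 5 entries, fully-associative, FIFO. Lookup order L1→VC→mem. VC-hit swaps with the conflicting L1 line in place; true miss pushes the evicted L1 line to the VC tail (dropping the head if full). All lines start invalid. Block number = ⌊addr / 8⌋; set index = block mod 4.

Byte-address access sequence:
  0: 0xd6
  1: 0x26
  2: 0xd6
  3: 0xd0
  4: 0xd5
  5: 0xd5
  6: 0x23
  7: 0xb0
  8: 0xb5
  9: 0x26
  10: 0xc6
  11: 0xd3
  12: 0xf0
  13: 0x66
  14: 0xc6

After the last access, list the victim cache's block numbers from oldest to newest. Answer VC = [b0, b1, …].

0: 0xd6 (blk 26, set 2) → MISS  vc=[]
1: 0x26 (blk 4, set 0) → MISS  vc=[]
2: 0xd6 (blk 26, set 2) → L1-HIT  vc=[]
3: 0xd0 (blk 26, set 2) → L1-HIT  vc=[]
4: 0xd5 (blk 26, set 2) → L1-HIT  vc=[]
5: 0xd5 (blk 26, set 2) → L1-HIT  vc=[]
6: 0x23 (blk 4, set 0) → L1-HIT  vc=[]
7: 0xb0 (blk 22, set 2) → MISS  vc=[26]
8: 0xb5 (blk 22, set 2) → L1-HIT  vc=[26]
9: 0x26 (blk 4, set 0) → L1-HIT  vc=[26]
10: 0xc6 (blk 24, set 0) → MISS  vc=[26, 4]
11: 0xd3 (blk 26, set 2) → VC-HIT  vc=[22, 4]
12: 0xf0 (blk 30, set 2) → MISS  vc=[22, 4, 26]
13: 0x66 (blk 12, set 0) → MISS  vc=[22, 4, 26, 24]
14: 0xc6 (blk 24, set 0) → VC-HIT  vc=[22, 4, 26, 12]

VC = [22, 4, 26, 12]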